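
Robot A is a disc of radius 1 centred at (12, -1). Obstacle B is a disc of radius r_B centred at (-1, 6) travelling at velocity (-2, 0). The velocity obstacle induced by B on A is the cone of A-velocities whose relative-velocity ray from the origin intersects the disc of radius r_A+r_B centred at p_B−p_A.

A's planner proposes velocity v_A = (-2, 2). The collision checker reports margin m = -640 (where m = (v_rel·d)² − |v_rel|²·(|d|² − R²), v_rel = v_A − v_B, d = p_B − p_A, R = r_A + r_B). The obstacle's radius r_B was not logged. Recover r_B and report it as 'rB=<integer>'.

m = -640
d = (-13, 7);  v_rel = (0, 2),  |v_rel|² = 4
v_rel×d = (0)·(7) − (2)·(-13) = 26
since m = R²·4 − 26²:  R² = (676 + -640) / 4 = 9
R = √9 = 3  ⇒  r_B = 3 − 1 = 2

rB=2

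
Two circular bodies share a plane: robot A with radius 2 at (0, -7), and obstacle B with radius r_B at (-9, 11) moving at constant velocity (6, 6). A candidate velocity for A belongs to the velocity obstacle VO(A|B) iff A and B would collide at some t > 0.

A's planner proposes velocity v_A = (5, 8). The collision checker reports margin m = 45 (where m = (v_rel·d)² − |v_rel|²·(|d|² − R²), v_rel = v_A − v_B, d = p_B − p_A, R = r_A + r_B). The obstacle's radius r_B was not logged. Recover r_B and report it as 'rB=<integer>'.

m = 45
d = (-9, 18);  v_rel = (-1, 2),  |v_rel|² = 5
v_rel×d = (-1)·(18) − (2)·(-9) = 0
since m = R²·5 − 0²:  R² = (0 + 45) / 5 = 9
R = √9 = 3  ⇒  r_B = 3 − 2 = 1

rB=1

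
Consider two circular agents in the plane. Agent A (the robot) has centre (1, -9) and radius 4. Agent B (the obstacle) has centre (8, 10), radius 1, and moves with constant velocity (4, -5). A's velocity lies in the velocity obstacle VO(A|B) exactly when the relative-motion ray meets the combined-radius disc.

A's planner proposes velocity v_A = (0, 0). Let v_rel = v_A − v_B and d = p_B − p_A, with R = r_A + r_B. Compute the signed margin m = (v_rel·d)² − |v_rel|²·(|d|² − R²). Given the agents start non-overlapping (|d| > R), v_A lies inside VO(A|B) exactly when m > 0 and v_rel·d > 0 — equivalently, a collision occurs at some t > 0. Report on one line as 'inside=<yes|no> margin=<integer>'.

d = (7, 19),  |d|² = 410;  R = 4+1 = 5,  c = 410−5² = 385
v_rel = (-4, 5),  |v_rel|² = 41;  v_rel·d = (-4)·(7) + (5)·(19) = 67
41·t² − 134·t + 385 = 0  ⇒  m = 67² − 41·385 = -11296
m = -11296 < 0,  v_rel·d = 67 > 0  ⇒  outside

inside=no margin=-11296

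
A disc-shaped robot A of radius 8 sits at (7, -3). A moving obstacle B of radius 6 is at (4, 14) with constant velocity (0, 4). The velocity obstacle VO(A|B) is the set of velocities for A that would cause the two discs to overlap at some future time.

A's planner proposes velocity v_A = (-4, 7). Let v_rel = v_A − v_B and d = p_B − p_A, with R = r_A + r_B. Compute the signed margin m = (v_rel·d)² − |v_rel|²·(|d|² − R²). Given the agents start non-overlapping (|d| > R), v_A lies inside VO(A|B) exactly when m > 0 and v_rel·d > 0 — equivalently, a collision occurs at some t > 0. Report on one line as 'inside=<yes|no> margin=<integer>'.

d = (-3, 17),  |d|² = 298;  R = 8+6 = 14,  c = 298−14² = 102
v_rel = (-4, 3),  |v_rel|² = 25;  v_rel·d = (-4)·(-3) + (3)·(17) = 63
25·t² − 126·t + 102 = 0  ⇒  m = 63² − 25·102 = 1419
m = 1419 > 0,  v_rel·d = 63 > 0  ⇒  inside

inside=yes margin=1419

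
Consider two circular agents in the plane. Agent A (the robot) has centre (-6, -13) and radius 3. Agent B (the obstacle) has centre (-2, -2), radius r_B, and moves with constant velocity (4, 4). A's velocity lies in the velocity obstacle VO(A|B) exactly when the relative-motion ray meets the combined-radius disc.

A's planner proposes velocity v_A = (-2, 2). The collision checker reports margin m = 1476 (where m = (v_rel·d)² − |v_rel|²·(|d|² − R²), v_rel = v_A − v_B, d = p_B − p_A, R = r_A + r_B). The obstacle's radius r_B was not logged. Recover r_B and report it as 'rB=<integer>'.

m = 1476
d = (4, 11);  v_rel = (-6, -2),  |v_rel|² = 40
v_rel×d = (-6)·(11) − (-2)·(4) = -58
since m = R²·40 − (-58)²:  R² = (3364 + 1476) / 40 = 121
R = √121 = 11  ⇒  r_B = 11 − 3 = 8

rB=8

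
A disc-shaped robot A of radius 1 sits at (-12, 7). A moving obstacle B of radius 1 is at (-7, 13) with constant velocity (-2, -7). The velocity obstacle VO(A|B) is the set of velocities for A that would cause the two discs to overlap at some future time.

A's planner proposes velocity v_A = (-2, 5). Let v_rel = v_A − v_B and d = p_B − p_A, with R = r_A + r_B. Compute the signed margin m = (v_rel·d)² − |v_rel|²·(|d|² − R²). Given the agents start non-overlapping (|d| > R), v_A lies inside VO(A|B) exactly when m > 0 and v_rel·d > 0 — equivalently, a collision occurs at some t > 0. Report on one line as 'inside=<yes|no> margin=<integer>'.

d = (5, 6),  |d|² = 61;  R = 1+1 = 2,  c = 61−2² = 57
v_rel = (0, 12),  |v_rel|² = 144;  v_rel·d = (0)·(5) + (12)·(6) = 72
144·t² − 144·t + 57 = 0  ⇒  m = 72² − 144·57 = -3024
m = -3024 < 0,  v_rel·d = 72 > 0  ⇒  outside

inside=no margin=-3024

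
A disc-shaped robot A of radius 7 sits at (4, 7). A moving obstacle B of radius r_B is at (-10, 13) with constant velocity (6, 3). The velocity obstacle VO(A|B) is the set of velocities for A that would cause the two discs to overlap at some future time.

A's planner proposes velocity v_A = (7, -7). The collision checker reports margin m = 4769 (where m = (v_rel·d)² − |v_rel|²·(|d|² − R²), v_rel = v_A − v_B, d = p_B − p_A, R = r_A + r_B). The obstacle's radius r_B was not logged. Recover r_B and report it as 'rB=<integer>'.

m = 4769
d = (-14, 6);  v_rel = (1, -10),  |v_rel|² = 101
v_rel×d = (1)·(6) − (-10)·(-14) = -134
since m = R²·101 − (-134)²:  R² = (17956 + 4769) / 101 = 225
R = √225 = 15  ⇒  r_B = 15 − 7 = 8

rB=8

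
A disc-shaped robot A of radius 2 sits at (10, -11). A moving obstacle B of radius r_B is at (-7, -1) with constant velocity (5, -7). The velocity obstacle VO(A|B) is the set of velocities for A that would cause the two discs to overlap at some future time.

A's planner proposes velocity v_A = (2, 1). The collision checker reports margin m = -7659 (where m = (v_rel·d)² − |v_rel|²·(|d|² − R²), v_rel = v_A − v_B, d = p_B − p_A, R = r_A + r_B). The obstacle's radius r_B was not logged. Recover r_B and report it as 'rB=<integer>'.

m = -7659
d = (-17, 10);  v_rel = (-3, 8),  |v_rel|² = 73
v_rel×d = (-3)·(10) − (8)·(-17) = 106
since m = R²·73 − 106²:  R² = (11236 + -7659) / 73 = 49
R = √49 = 7  ⇒  r_B = 7 − 2 = 5

rB=5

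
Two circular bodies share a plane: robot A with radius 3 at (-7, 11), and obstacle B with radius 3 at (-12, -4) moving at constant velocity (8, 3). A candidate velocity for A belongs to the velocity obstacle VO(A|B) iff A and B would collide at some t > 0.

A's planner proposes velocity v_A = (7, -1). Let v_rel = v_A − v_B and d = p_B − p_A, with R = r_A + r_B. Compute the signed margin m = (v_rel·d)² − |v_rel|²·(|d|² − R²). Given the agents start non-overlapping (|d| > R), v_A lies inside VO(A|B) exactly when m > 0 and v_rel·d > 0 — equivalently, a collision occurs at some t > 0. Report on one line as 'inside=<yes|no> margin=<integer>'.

d = (-5, -15),  |d|² = 250;  R = 3+3 = 6,  c = 250−6² = 214
v_rel = (-1, -4),  |v_rel|² = 17;  v_rel·d = (-1)·(-5) + (-4)·(-15) = 65
17·t² − 130·t + 214 = 0  ⇒  m = 65² − 17·214 = 587
m = 587 > 0,  v_rel·d = 65 > 0  ⇒  inside

inside=yes margin=587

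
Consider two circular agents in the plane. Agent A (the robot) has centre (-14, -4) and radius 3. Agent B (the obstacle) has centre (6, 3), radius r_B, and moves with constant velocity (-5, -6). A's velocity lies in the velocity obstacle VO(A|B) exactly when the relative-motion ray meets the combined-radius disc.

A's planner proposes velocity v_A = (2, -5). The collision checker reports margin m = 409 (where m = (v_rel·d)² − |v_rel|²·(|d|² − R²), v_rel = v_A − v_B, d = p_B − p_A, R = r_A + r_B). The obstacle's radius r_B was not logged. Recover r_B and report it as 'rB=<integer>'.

m = 409
d = (20, 7);  v_rel = (7, 1),  |v_rel|² = 50
v_rel×d = (7)·(7) − (1)·(20) = 29
since m = R²·50 − 29²:  R² = (841 + 409) / 50 = 25
R = √25 = 5  ⇒  r_B = 5 − 3 = 2

rB=2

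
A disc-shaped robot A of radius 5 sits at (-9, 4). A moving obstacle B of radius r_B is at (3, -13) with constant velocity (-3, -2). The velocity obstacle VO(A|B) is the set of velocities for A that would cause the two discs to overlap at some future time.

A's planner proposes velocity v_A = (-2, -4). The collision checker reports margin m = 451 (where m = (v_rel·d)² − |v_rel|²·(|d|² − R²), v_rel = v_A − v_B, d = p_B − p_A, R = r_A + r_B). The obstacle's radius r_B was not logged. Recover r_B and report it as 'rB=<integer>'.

m = 451
d = (12, -17);  v_rel = (1, -2),  |v_rel|² = 5
v_rel×d = (1)·(-17) − (-2)·(12) = 7
since m = R²·5 − 7²:  R² = (49 + 451) / 5 = 100
R = √100 = 10  ⇒  r_B = 10 − 5 = 5

rB=5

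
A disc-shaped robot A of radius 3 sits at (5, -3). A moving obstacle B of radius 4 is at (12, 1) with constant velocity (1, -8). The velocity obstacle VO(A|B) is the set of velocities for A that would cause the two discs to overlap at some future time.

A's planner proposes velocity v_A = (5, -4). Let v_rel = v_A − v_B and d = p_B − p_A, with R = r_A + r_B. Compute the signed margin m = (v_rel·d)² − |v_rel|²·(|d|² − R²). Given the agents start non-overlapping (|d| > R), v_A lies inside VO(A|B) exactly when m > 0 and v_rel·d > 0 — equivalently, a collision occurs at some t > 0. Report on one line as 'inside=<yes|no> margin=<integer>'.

d = (7, 4),  |d|² = 65;  R = 3+4 = 7,  c = 65−7² = 16
v_rel = (4, 4),  |v_rel|² = 32;  v_rel·d = (4)·(7) + (4)·(4) = 44
32·t² − 88·t + 16 = 0  ⇒  m = 44² − 32·16 = 1424
m = 1424 > 0,  v_rel·d = 44 > 0  ⇒  inside

inside=yes margin=1424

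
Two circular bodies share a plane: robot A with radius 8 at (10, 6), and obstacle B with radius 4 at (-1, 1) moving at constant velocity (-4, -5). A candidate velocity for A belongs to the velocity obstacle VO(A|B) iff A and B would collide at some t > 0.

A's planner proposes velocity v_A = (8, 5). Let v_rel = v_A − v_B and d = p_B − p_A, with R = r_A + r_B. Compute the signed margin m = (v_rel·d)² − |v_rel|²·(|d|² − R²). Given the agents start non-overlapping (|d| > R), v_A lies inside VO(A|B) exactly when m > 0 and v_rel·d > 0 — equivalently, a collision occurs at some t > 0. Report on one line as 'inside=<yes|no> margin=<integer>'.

d = (-11, -5),  |d|² = 146;  R = 8+4 = 12,  c = 146−12² = 2
v_rel = (12, 10),  |v_rel|² = 244;  v_rel·d = (12)·(-11) + (10)·(-5) = -182
244·t² + 364·t + 2 = 0  ⇒  m = (-182)² − 244·2 = 32636
m = 32636 > 0,  v_rel·d = -182 < 0  ⇒  outside

inside=no margin=32636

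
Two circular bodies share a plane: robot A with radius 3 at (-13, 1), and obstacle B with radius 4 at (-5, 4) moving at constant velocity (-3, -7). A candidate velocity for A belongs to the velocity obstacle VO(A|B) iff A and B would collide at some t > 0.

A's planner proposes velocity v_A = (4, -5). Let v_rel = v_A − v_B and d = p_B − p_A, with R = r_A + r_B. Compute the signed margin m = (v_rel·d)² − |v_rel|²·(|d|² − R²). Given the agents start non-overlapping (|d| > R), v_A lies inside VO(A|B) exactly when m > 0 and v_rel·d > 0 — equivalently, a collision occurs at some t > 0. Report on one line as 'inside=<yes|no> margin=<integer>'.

d = (8, 3),  |d|² = 73;  R = 3+4 = 7,  c = 73−7² = 24
v_rel = (7, 2),  |v_rel|² = 53;  v_rel·d = (7)·(8) + (2)·(3) = 62
53·t² − 124·t + 24 = 0  ⇒  m = 62² − 53·24 = 2572
m = 2572 > 0,  v_rel·d = 62 > 0  ⇒  inside

inside=yes margin=2572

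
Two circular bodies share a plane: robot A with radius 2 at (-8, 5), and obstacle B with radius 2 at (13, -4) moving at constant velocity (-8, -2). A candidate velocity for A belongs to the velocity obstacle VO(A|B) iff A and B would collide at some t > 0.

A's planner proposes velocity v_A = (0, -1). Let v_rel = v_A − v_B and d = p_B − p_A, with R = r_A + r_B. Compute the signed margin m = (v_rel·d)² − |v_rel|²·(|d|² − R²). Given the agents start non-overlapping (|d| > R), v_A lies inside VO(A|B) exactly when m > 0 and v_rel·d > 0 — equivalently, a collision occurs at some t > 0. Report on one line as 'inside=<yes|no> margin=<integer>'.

d = (21, -9),  |d|² = 522;  R = 2+2 = 4,  c = 522−4² = 506
v_rel = (8, 1),  |v_rel|² = 65;  v_rel·d = (8)·(21) + (1)·(-9) = 159
65·t² − 318·t + 506 = 0  ⇒  m = 159² − 65·506 = -7609
m = -7609 < 0,  v_rel·d = 159 > 0  ⇒  outside

inside=no margin=-7609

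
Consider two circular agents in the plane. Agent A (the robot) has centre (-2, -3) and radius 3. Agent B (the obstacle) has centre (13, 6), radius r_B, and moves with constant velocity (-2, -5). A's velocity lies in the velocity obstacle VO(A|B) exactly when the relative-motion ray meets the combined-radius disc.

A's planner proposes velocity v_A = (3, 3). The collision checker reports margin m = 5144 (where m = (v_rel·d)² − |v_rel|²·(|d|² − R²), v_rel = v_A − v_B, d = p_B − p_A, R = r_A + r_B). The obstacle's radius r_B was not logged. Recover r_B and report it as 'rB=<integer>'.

m = 5144
d = (15, 9);  v_rel = (5, 8),  |v_rel|² = 89
v_rel×d = (5)·(9) − (8)·(15) = -75
since m = R²·89 − (-75)²:  R² = (5625 + 5144) / 89 = 121
R = √121 = 11  ⇒  r_B = 11 − 3 = 8

rB=8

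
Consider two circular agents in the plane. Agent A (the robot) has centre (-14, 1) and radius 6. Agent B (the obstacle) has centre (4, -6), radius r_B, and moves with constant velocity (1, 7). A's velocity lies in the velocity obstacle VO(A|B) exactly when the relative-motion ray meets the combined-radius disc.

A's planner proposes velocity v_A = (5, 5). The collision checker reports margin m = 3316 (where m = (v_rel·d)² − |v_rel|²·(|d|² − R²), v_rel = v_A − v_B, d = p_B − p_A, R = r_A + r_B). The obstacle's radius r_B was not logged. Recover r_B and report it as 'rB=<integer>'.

m = 3316
d = (18, -7);  v_rel = (4, -2),  |v_rel|² = 20
v_rel×d = (4)·(-7) − (-2)·(18) = 8
since m = R²·20 − 8²:  R² = (64 + 3316) / 20 = 169
R = √169 = 13  ⇒  r_B = 13 − 6 = 7

rB=7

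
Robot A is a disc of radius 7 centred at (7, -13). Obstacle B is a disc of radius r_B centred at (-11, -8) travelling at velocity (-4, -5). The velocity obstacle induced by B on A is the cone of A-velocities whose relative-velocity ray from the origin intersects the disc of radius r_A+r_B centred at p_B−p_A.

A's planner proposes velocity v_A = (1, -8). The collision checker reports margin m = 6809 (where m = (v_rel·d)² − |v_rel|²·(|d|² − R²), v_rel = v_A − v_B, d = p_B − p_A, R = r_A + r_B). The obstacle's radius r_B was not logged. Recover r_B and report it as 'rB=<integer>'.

m = 6809
d = (-18, 5);  v_rel = (5, -3),  |v_rel|² = 34
v_rel×d = (5)·(5) − (-3)·(-18) = -29
since m = R²·34 − (-29)²:  R² = (841 + 6809) / 34 = 225
R = √225 = 15  ⇒  r_B = 15 − 7 = 8

rB=8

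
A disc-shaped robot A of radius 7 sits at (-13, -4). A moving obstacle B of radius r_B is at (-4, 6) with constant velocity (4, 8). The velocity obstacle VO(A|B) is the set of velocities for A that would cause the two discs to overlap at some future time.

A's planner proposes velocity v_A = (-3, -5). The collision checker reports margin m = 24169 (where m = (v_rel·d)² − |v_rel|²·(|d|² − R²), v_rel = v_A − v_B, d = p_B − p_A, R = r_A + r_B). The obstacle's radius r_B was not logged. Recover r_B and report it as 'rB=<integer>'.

m = 24169
d = (9, 10);  v_rel = (-7, -13),  |v_rel|² = 218
v_rel×d = (-7)·(10) − (-13)·(9) = 47
since m = R²·218 − 47²:  R² = (2209 + 24169) / 218 = 121
R = √121 = 11  ⇒  r_B = 11 − 7 = 4

rB=4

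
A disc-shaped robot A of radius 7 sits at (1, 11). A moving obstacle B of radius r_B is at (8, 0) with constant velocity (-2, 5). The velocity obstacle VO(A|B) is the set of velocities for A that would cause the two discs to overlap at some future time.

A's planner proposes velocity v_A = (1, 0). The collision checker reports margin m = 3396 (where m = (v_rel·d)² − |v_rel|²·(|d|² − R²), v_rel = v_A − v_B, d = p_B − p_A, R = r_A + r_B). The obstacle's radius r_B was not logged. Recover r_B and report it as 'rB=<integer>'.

m = 3396
d = (7, -11);  v_rel = (3, -5),  |v_rel|² = 34
v_rel×d = (3)·(-11) − (-5)·(7) = 2
since m = R²·34 − 2²:  R² = (4 + 3396) / 34 = 100
R = √100 = 10  ⇒  r_B = 10 − 7 = 3

rB=3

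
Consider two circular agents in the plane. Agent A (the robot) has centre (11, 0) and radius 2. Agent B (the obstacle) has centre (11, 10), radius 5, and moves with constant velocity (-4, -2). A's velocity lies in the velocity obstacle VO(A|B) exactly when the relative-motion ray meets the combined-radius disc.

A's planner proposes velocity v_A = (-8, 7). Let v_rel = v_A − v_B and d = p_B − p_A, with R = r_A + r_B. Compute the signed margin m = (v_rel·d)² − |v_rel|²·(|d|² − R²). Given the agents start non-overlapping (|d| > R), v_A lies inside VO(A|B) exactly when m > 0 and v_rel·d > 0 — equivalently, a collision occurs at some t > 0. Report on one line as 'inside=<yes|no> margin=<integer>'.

d = (0, 10),  |d|² = 100;  R = 2+5 = 7,  c = 100−7² = 51
v_rel = (-4, 9),  |v_rel|² = 97;  v_rel·d = (-4)·(0) + (9)·(10) = 90
97·t² − 180·t + 51 = 0  ⇒  m = 90² − 97·51 = 3153
m = 3153 > 0,  v_rel·d = 90 > 0  ⇒  inside

inside=yes margin=3153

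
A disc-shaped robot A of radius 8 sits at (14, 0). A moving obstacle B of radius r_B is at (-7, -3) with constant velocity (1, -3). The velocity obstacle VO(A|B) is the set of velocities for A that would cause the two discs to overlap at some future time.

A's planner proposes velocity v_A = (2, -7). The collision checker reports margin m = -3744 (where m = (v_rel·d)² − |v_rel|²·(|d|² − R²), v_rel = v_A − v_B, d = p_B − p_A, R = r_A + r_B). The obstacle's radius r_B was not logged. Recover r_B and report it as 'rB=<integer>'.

m = -3744
d = (-21, -3);  v_rel = (1, -4),  |v_rel|² = 17
v_rel×d = (1)·(-3) − (-4)·(-21) = -87
since m = R²·17 − (-87)²:  R² = (7569 + -3744) / 17 = 225
R = √225 = 15  ⇒  r_B = 15 − 8 = 7

rB=7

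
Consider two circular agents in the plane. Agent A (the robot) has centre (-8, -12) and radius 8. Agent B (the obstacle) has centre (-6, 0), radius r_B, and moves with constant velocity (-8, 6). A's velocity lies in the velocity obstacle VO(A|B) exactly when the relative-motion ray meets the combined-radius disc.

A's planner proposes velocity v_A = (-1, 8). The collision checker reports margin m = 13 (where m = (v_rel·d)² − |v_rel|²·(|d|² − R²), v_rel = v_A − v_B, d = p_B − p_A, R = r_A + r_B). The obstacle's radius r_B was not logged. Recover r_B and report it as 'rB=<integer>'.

m = 13
d = (2, 12);  v_rel = (7, 2),  |v_rel|² = 53
v_rel×d = (7)·(12) − (2)·(2) = 80
since m = R²·53 − 80²:  R² = (6400 + 13) / 53 = 121
R = √121 = 11  ⇒  r_B = 11 − 8 = 3

rB=3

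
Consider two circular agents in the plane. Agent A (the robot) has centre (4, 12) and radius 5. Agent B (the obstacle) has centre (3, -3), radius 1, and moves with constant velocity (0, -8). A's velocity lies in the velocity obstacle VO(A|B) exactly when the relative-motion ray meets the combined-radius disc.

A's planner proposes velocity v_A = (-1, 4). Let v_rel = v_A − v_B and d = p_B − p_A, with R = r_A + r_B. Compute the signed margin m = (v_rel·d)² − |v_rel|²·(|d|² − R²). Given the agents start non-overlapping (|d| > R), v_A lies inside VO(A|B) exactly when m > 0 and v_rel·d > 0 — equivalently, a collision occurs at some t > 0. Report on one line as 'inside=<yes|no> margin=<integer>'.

d = (-1, -15),  |d|² = 226;  R = 5+1 = 6,  c = 226−6² = 190
v_rel = (-1, 12),  |v_rel|² = 145;  v_rel·d = (-1)·(-1) + (12)·(-15) = -179
145·t² + 358·t + 190 = 0  ⇒  m = (-179)² − 145·190 = 4491
m = 4491 > 0,  v_rel·d = -179 < 0  ⇒  outside

inside=no margin=4491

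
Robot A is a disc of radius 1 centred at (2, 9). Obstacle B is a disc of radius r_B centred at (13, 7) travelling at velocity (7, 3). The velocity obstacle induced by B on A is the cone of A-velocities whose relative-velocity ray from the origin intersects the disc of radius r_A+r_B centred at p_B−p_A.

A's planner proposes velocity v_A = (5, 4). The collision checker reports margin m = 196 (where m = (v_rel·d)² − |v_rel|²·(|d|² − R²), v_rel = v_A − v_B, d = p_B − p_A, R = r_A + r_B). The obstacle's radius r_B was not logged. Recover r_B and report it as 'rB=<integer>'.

m = 196
d = (11, -2);  v_rel = (-2, 1),  |v_rel|² = 5
v_rel×d = (-2)·(-2) − (1)·(11) = -7
since m = R²·5 − (-7)²:  R² = (49 + 196) / 5 = 49
R = √49 = 7  ⇒  r_B = 7 − 1 = 6

rB=6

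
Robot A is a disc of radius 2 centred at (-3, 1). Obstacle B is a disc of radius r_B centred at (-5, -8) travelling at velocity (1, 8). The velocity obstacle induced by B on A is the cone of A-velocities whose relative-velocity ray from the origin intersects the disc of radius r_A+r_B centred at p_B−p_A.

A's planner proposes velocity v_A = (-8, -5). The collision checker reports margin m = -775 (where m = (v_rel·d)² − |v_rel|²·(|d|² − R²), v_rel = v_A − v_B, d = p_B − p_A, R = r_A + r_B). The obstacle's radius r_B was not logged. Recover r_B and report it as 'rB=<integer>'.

m = -775
d = (-2, -9);  v_rel = (-9, -13),  |v_rel|² = 250
v_rel×d = (-9)·(-9) − (-13)·(-2) = 55
since m = R²·250 − 55²:  R² = (3025 + -775) / 250 = 9
R = √9 = 3  ⇒  r_B = 3 − 2 = 1

rB=1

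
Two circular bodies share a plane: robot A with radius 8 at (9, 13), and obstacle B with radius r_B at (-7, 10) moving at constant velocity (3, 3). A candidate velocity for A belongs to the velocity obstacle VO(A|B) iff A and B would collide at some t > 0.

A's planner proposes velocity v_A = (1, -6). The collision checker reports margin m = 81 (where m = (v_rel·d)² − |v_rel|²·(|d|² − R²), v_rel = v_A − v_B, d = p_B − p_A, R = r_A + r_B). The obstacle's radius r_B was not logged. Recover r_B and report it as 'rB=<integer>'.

m = 81
d = (-16, -3);  v_rel = (-2, -9),  |v_rel|² = 85
v_rel×d = (-2)·(-3) − (-9)·(-16) = -138
since m = R²·85 − (-138)²:  R² = (19044 + 81) / 85 = 225
R = √225 = 15  ⇒  r_B = 15 − 8 = 7

rB=7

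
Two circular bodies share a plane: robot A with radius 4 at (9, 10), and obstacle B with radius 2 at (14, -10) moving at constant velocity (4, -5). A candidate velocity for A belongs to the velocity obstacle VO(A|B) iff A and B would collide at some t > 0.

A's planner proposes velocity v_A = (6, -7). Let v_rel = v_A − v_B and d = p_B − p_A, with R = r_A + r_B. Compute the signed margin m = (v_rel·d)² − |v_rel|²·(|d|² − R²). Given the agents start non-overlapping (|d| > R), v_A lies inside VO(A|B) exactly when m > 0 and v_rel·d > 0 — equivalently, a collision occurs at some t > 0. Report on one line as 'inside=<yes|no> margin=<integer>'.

d = (5, -20),  |d|² = 425;  R = 4+2 = 6,  c = 425−6² = 389
v_rel = (2, -2),  |v_rel|² = 8;  v_rel·d = (2)·(5) + (-2)·(-20) = 50
8·t² − 100·t + 389 = 0  ⇒  m = 50² − 8·389 = -612
m = -612 < 0,  v_rel·d = 50 > 0  ⇒  outside

inside=no margin=-612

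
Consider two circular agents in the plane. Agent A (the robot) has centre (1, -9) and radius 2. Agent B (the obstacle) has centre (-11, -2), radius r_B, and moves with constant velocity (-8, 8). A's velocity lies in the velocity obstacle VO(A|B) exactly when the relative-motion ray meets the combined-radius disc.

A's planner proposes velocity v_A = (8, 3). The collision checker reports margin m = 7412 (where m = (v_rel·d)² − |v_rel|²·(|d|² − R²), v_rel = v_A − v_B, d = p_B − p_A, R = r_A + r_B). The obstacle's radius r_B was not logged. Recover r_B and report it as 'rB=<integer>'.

m = 7412
d = (-12, 7);  v_rel = (16, -5),  |v_rel|² = 281
v_rel×d = (16)·(7) − (-5)·(-12) = 52
since m = R²·281 − 52²:  R² = (2704 + 7412) / 281 = 36
R = √36 = 6  ⇒  r_B = 6 − 2 = 4

rB=4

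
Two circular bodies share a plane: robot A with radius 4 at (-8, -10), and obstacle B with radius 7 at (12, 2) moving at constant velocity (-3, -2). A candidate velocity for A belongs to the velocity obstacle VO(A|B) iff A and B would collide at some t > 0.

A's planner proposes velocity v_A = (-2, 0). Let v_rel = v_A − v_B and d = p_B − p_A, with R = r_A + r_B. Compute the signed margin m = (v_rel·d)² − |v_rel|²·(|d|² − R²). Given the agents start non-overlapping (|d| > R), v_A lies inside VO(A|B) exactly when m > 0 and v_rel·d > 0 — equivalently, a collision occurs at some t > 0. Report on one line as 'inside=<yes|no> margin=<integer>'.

d = (20, 12),  |d|² = 544;  R = 4+7 = 11,  c = 544−11² = 423
v_rel = (1, 2),  |v_rel|² = 5;  v_rel·d = (1)·(20) + (2)·(12) = 44
5·t² − 88·t + 423 = 0  ⇒  m = 44² − 5·423 = -179
m = -179 < 0,  v_rel·d = 44 > 0  ⇒  outside

inside=no margin=-179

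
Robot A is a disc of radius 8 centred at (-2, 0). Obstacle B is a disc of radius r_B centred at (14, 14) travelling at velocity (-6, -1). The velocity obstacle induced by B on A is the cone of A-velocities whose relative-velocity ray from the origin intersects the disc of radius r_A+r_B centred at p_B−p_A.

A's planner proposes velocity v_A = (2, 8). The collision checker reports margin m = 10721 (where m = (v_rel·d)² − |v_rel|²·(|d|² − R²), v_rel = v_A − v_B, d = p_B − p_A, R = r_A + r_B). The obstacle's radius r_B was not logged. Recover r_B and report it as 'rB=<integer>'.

m = 10721
d = (16, 14);  v_rel = (8, 9),  |v_rel|² = 145
v_rel×d = (8)·(14) − (9)·(16) = -32
since m = R²·145 − (-32)²:  R² = (1024 + 10721) / 145 = 81
R = √81 = 9  ⇒  r_B = 9 − 8 = 1

rB=1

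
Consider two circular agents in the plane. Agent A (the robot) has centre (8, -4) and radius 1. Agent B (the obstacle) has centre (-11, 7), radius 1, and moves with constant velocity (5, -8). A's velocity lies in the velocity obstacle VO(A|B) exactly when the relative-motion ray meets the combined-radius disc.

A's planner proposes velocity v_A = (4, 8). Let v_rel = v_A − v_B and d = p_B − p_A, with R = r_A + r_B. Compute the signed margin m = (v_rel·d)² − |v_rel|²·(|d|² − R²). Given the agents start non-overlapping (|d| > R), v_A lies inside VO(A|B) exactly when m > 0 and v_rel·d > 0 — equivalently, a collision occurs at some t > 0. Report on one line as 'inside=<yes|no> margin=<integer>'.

d = (-19, 11),  |d|² = 482;  R = 1+1 = 2,  c = 482−2² = 478
v_rel = (-1, 16),  |v_rel|² = 257;  v_rel·d = (-1)·(-19) + (16)·(11) = 195
257·t² − 390·t + 478 = 0  ⇒  m = 195² − 257·478 = -84821
m = -84821 < 0,  v_rel·d = 195 > 0  ⇒  outside

inside=no margin=-84821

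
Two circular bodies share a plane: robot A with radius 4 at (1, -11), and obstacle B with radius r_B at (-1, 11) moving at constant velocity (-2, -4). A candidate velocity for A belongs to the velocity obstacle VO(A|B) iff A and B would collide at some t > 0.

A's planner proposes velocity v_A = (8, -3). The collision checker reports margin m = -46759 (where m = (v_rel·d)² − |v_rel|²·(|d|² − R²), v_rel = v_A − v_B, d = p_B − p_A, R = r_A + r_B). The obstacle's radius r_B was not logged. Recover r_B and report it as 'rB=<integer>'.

m = -46759
d = (-2, 22);  v_rel = (10, 1),  |v_rel|² = 101
v_rel×d = (10)·(22) − (1)·(-2) = 222
since m = R²·101 − 222²:  R² = (49284 + -46759) / 101 = 25
R = √25 = 5  ⇒  r_B = 5 − 4 = 1

rB=1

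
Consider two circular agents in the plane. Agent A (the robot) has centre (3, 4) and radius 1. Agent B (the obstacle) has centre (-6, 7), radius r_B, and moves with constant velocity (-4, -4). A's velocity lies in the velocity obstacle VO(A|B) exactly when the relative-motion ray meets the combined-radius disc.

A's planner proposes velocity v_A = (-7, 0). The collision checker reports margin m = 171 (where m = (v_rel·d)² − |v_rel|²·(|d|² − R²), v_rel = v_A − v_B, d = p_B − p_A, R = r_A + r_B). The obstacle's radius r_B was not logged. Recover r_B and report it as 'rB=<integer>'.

m = 171
d = (-9, 3);  v_rel = (-3, 4),  |v_rel|² = 25
v_rel×d = (-3)·(3) − (4)·(-9) = 27
since m = R²·25 − 27²:  R² = (729 + 171) / 25 = 36
R = √36 = 6  ⇒  r_B = 6 − 1 = 5

rB=5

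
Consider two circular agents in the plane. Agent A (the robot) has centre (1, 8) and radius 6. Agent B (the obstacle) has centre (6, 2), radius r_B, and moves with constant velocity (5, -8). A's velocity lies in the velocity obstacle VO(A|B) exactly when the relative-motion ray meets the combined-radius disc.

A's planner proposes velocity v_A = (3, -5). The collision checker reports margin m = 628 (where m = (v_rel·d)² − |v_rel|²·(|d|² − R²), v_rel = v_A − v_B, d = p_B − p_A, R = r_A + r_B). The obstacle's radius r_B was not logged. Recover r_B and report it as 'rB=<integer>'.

m = 628
d = (5, -6);  v_rel = (-2, 3),  |v_rel|² = 13
v_rel×d = (-2)·(-6) − (3)·(5) = -3
since m = R²·13 − (-3)²:  R² = (9 + 628) / 13 = 49
R = √49 = 7  ⇒  r_B = 7 − 6 = 1

rB=1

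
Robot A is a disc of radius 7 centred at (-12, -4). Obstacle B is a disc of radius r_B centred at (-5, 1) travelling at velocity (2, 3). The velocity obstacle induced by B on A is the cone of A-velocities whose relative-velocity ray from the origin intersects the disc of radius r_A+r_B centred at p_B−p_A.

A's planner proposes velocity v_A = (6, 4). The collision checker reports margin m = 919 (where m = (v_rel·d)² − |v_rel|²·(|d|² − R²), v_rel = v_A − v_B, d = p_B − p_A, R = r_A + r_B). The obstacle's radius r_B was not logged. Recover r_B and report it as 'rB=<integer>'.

m = 919
d = (7, 5);  v_rel = (4, 1),  |v_rel|² = 17
v_rel×d = (4)·(5) − (1)·(7) = 13
since m = R²·17 − 13²:  R² = (169 + 919) / 17 = 64
R = √64 = 8  ⇒  r_B = 8 − 7 = 1

rB=1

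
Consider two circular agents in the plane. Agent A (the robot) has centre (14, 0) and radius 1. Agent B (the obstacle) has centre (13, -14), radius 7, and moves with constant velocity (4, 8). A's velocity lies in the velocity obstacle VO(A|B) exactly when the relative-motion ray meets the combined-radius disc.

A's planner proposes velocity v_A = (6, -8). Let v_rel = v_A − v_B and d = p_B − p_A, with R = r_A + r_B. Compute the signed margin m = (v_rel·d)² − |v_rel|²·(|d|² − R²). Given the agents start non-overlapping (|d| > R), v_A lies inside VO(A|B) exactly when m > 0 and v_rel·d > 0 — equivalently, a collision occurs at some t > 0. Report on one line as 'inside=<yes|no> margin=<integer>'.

d = (-1, -14),  |d|² = 197;  R = 1+7 = 8,  c = 197−8² = 133
v_rel = (2, -16),  |v_rel|² = 260;  v_rel·d = (2)·(-1) + (-16)·(-14) = 222
260·t² − 444·t + 133 = 0  ⇒  m = 222² − 260·133 = 14704
m = 14704 > 0,  v_rel·d = 222 > 0  ⇒  inside

inside=yes margin=14704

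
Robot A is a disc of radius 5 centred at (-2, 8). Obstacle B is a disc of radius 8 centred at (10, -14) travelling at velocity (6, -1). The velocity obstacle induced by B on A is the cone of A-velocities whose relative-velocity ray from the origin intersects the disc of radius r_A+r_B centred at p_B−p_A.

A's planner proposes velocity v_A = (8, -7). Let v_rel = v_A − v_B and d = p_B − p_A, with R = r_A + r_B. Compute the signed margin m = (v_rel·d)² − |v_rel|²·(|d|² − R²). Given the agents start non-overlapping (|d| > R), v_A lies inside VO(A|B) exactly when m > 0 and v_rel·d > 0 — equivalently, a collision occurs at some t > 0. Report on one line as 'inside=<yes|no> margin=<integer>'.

d = (12, -22),  |d|² = 628;  R = 5+8 = 13,  c = 628−13² = 459
v_rel = (2, -6),  |v_rel|² = 40;  v_rel·d = (2)·(12) + (-6)·(-22) = 156
40·t² − 312·t + 459 = 0  ⇒  m = 156² − 40·459 = 5976
m = 5976 > 0,  v_rel·d = 156 > 0  ⇒  inside

inside=yes margin=5976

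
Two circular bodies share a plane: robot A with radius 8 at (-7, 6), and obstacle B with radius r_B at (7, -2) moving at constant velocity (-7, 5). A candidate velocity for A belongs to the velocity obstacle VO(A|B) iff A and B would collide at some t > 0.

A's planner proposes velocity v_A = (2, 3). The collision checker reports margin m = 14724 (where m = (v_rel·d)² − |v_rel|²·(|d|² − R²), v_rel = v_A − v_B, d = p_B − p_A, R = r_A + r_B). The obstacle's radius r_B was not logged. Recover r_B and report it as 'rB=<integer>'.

m = 14724
d = (14, -8);  v_rel = (9, -2),  |v_rel|² = 85
v_rel×d = (9)·(-8) − (-2)·(14) = -44
since m = R²·85 − (-44)²:  R² = (1936 + 14724) / 85 = 196
R = √196 = 14  ⇒  r_B = 14 − 8 = 6

rB=6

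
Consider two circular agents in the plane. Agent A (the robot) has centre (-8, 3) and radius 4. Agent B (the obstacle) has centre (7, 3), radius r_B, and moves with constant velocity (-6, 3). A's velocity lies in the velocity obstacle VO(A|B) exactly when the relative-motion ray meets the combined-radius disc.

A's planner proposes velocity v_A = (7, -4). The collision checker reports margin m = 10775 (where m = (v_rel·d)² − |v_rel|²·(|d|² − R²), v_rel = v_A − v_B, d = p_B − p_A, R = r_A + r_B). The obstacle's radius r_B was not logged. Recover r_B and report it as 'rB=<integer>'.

m = 10775
d = (15, 0);  v_rel = (13, -7),  |v_rel|² = 218
v_rel×d = (13)·(0) − (-7)·(15) = 105
since m = R²·218 − 105²:  R² = (11025 + 10775) / 218 = 100
R = √100 = 10  ⇒  r_B = 10 − 4 = 6

rB=6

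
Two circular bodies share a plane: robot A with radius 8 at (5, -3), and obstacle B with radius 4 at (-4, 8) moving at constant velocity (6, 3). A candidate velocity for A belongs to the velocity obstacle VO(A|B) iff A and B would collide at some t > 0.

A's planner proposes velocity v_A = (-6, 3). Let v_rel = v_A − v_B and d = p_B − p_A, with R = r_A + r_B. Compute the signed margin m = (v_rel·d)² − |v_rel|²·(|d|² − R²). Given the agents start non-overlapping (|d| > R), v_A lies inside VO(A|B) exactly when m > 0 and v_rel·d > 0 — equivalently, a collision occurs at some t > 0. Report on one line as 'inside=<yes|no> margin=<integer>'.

d = (-9, 11),  |d|² = 202;  R = 8+4 = 12,  c = 202−12² = 58
v_rel = (-12, 0),  |v_rel|² = 144;  v_rel·d = (-12)·(-9) + (0)·(11) = 108
144·t² − 216·t + 58 = 0  ⇒  m = 108² − 144·58 = 3312
m = 3312 > 0,  v_rel·d = 108 > 0  ⇒  inside

inside=yes margin=3312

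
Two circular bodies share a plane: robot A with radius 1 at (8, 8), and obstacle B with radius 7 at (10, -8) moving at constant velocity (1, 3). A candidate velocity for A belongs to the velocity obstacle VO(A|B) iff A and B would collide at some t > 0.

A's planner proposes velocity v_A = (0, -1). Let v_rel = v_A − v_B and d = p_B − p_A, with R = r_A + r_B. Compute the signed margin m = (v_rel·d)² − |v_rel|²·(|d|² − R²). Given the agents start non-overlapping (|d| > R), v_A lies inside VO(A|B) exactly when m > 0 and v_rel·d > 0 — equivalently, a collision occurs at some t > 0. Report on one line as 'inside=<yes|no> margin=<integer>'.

d = (2, -16),  |d|² = 260;  R = 1+7 = 8,  c = 260−8² = 196
v_rel = (-1, -4),  |v_rel|² = 17;  v_rel·d = (-1)·(2) + (-4)·(-16) = 62
17·t² − 124·t + 196 = 0  ⇒  m = 62² − 17·196 = 512
m = 512 > 0,  v_rel·d = 62 > 0  ⇒  inside

inside=yes margin=512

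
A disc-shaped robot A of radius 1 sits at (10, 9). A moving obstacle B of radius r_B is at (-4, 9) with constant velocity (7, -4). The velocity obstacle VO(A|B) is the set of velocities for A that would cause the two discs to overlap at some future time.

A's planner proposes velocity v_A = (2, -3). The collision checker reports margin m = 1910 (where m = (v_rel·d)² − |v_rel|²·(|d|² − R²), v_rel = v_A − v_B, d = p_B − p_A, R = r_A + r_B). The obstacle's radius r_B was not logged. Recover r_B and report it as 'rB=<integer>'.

m = 1910
d = (-14, 0);  v_rel = (-5, 1),  |v_rel|² = 26
v_rel×d = (-5)·(0) − (1)·(-14) = 14
since m = R²·26 − 14²:  R² = (196 + 1910) / 26 = 81
R = √81 = 9  ⇒  r_B = 9 − 1 = 8

rB=8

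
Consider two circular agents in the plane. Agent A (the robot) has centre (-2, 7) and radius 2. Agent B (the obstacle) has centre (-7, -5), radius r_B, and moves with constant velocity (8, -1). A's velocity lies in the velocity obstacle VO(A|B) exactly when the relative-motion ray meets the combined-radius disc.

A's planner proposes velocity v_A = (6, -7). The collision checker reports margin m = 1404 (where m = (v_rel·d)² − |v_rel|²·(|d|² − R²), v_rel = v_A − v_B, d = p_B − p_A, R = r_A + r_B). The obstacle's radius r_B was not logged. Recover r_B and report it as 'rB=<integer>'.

m = 1404
d = (-5, -12);  v_rel = (-2, -6),  |v_rel|² = 40
v_rel×d = (-2)·(-12) − (-6)·(-5) = -6
since m = R²·40 − (-6)²:  R² = (36 + 1404) / 40 = 36
R = √36 = 6  ⇒  r_B = 6 − 2 = 4

rB=4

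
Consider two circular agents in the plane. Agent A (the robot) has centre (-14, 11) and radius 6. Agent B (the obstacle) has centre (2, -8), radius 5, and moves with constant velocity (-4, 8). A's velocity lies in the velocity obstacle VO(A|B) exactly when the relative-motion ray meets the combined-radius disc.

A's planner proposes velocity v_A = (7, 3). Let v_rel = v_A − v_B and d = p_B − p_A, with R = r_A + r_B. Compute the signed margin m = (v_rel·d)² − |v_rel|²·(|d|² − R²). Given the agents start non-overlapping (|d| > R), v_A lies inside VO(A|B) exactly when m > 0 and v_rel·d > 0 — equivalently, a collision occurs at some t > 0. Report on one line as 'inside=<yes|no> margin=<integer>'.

d = (16, -19),  |d|² = 617;  R = 6+5 = 11,  c = 617−11² = 496
v_rel = (11, -5),  |v_rel|² = 146;  v_rel·d = (11)·(16) + (-5)·(-19) = 271
146·t² − 542·t + 496 = 0  ⇒  m = 271² − 146·496 = 1025
m = 1025 > 0,  v_rel·d = 271 > 0  ⇒  inside

inside=yes margin=1025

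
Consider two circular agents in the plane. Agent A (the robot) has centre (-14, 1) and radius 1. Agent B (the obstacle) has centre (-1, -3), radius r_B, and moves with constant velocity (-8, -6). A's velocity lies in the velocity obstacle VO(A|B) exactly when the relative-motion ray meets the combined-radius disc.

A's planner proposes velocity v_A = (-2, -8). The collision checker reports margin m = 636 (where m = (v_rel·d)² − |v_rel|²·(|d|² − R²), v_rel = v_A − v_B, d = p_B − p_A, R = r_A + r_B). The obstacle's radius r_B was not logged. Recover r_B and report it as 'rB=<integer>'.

m = 636
d = (13, -4);  v_rel = (6, -2),  |v_rel|² = 40
v_rel×d = (6)·(-4) − (-2)·(13) = 2
since m = R²·40 − 2²:  R² = (4 + 636) / 40 = 16
R = √16 = 4  ⇒  r_B = 4 − 1 = 3

rB=3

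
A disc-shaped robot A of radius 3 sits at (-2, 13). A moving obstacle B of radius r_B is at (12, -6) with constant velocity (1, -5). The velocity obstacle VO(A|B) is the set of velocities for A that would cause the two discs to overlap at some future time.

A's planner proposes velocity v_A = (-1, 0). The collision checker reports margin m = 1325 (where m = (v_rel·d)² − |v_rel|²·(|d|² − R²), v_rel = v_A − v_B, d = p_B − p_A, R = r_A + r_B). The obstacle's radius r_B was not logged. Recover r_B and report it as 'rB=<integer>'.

m = 1325
d = (14, -19);  v_rel = (-2, 5),  |v_rel|² = 29
v_rel×d = (-2)·(-19) − (5)·(14) = -32
since m = R²·29 − (-32)²:  R² = (1024 + 1325) / 29 = 81
R = √81 = 9  ⇒  r_B = 9 − 3 = 6

rB=6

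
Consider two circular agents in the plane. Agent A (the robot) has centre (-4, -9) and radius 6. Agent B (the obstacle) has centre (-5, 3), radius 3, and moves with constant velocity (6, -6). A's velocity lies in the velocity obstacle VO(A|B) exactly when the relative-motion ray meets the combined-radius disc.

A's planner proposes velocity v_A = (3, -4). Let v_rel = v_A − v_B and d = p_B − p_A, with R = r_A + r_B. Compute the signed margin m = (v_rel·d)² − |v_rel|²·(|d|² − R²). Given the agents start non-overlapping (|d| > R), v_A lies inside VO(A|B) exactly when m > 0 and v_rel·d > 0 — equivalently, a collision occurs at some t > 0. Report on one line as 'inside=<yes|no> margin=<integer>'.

d = (-1, 12),  |d|² = 145;  R = 6+3 = 9,  c = 145−9² = 64
v_rel = (-3, 2),  |v_rel|² = 13;  v_rel·d = (-3)·(-1) + (2)·(12) = 27
13·t² − 54·t + 64 = 0  ⇒  m = 27² − 13·64 = -103
m = -103 < 0,  v_rel·d = 27 > 0  ⇒  outside

inside=no margin=-103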